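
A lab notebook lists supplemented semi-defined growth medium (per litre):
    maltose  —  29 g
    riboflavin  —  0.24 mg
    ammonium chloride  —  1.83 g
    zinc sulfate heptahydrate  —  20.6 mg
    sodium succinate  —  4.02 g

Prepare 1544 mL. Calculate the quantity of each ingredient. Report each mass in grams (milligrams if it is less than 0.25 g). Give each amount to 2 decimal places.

Scale factor = 1544 mL / 1000 mL = 1.544.
maltose: 29 g × (1544 mL / 1000 mL) = 44.78 g
riboflavin: 0.24 mg × (1544 mL / 1000 mL) = 0.37 mg
ammonium chloride: 1.83 g × (1544 mL / 1000 mL) = 2.83 g
zinc sulfate heptahydrate: 20.6 mg × (1544 mL / 1000 mL) = 31.81 mg
sodium succinate: 4.02 g × (1544 mL / 1000 mL) = 6.21 g

maltose 44.78 g; riboflavin 0.37 mg; ammonium chloride 2.83 g; zinc sulfate heptahydrate 31.81 mg; sodium succinate 6.21 g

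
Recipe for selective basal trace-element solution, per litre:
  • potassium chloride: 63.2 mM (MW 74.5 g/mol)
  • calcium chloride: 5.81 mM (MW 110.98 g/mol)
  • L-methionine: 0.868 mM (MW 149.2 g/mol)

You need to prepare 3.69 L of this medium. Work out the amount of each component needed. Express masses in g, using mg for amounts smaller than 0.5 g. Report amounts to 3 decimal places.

Scale factor relative to 1 L: 3.69.
potassium chloride: 63.2 mmol/L × 74.5 g/mol × 3.69 L ÷ 1000 = 17.374 g
calcium chloride: 5.81 mmol/L × 110.98 g/mol × 3.69 L ÷ 1000 = 2.379 g
L-methionine: 0.868 mmol/L × 149.2 mg/mmol × 3.69 L = 477.876 mg

potassium chloride 17.374 g; calcium chloride 2.379 g; L-methionine 477.876 mg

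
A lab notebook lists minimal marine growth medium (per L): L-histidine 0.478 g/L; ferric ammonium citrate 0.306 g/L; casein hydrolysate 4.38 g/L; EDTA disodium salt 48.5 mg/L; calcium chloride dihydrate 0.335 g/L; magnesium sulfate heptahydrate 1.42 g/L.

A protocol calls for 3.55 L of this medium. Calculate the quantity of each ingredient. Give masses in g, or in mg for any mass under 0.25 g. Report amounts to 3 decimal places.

Working volume: 3.55 L.
L-histidine: 0.478 g/L × 3.55 L = 1.697 g
ferric ammonium citrate: 0.306 g/L × 3.55 L = 1.086 g
casein hydrolysate: 4.38 g/L × 3.55 L = 15.549 g
EDTA disodium salt: 48.5 mg/L × 3.55 L = 172.175 mg
calcium chloride dihydrate: 0.335 g/L × 3.55 L = 1.189 g
magnesium sulfate heptahydrate: 1.42 g/L × 3.55 L = 5.041 g

L-histidine 1.697 g; ferric ammonium citrate 1.086 g; casein hydrolysate 15.549 g; EDTA disodium salt 172.175 mg; calcium chloride dihydrate 1.189 g; magnesium sulfate heptahydrate 5.041 g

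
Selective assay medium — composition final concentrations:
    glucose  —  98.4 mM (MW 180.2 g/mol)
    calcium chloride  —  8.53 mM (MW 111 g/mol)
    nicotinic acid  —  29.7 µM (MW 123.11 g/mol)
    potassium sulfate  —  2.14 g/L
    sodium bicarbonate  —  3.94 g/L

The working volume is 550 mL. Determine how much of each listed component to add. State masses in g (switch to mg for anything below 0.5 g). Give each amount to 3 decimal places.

Target volume = 550 mL = 0.55 L.
glucose: 98.4 mmol/L × 180.2 g/mol × 0.55 L ÷ 1000 = 9.752 g
calcium chloride: 8.53 mmol/L × 111 g/mol × 0.55 L ÷ 1000 = 0.521 g
nicotinic acid: 29.7 µmol/L × 123.11 g/mol × 0.55 L ÷ 1000 = 2.011 mg
potassium sulfate: 2.14 g/L × 0.55 L = 1.177 g
sodium bicarbonate: 3.94 g/L × 0.55 L = 2.167 g

glucose 9.752 g; calcium chloride 0.521 g; nicotinic acid 2.011 mg; potassium sulfate 1.177 g; sodium bicarbonate 2.167 g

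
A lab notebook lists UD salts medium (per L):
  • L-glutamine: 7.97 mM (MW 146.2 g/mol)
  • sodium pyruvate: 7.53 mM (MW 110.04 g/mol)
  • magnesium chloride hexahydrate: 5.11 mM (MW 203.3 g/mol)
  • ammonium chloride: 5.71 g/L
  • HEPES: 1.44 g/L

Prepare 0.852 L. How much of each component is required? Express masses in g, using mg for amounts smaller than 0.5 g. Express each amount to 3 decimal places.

L-glutamine 0.993 g; sodium pyruvate 0.706 g; magnesium chloride hexahydrate 0.885 g; ammonium chloride 4.865 g; HEPES 1.227 g

Scale factor relative to 1 L: 0.852.
L-glutamine: 7.97 mmol/L × 146.2 g/mol × 0.852 L ÷ 1000 = 0.993 g
sodium pyruvate: 7.53 mmol/L × 110.04 g/mol × 0.852 L ÷ 1000 = 0.706 g
magnesium chloride hexahydrate: 5.11 mmol/L × 203.3 g/mol × 0.852 L ÷ 1000 = 0.885 g
ammonium chloride: 5.71 g/L × 0.852 L = 4.865 g
HEPES: 1.44 g/L × 0.852 L = 1.227 g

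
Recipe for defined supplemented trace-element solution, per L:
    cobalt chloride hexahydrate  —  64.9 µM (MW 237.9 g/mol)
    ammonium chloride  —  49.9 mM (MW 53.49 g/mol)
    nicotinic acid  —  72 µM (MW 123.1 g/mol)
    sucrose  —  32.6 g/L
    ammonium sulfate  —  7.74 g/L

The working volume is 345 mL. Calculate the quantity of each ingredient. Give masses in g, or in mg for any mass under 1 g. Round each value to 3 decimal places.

Working volume: 345 mL = 0.345 L.
cobalt chloride hexahydrate: 64.9 µmol/L × 237.9 g/mol × 0.345 L ÷ 1000 = 5.327 mg
ammonium chloride: 49.9 mmol/L × 53.49 mg/mmol × 0.345 L = 920.857 mg
nicotinic acid: 72 µmol/L × 123.1 g/mol × 0.345 L ÷ 1000 = 3.058 mg
sucrose: 32.6 g/L × 0.345 L = 11.247 g
ammonium sulfate: 7.74 g/L × 0.345 L = 2.670 g

cobalt chloride hexahydrate 5.327 mg; ammonium chloride 920.857 mg; nicotinic acid 3.058 mg; sucrose 11.247 g; ammonium sulfate 2.670 g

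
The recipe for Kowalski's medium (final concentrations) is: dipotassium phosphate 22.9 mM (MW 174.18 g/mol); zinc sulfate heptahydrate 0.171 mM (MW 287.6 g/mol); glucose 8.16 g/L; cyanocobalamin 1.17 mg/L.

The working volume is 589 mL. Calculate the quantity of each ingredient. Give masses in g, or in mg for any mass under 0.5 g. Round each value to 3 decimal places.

Scale factor relative to 1 L: 0.589.
dipotassium phosphate: 22.9 mmol/L × 174.18 g/mol × 0.589 L ÷ 1000 = 2.349 g
zinc sulfate heptahydrate: 0.171 mmol/L × 287.6 mg/mmol × 0.589 L = 28.967 mg
glucose: 8.16 g/L × 0.589 L = 4.806 g
cyanocobalamin: 1.17 mg/L × 0.589 L = 0.689 mg

dipotassium phosphate 2.349 g; zinc sulfate heptahydrate 28.967 mg; glucose 4.806 g; cyanocobalamin 0.689 mg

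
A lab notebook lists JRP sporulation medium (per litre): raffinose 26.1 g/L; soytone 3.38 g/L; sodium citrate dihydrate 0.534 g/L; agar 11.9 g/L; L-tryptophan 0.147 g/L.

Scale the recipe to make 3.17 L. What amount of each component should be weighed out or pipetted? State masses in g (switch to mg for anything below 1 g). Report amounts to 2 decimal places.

Scale factor relative to 1 L: 3.17.
raffinose: 26.1 g/L × 3.17 L = 82.74 g
soytone: 3.38 g/L × 3.17 L = 10.71 g
sodium citrate dihydrate: 0.534 g/L × 3.17 L = 1.69 g
agar: 11.9 g/L × 3.17 L = 37.72 g
L-tryptophan: 0.147 g/L × 3.17 L = 0.46599 g = 465.99 mg

raffinose 82.74 g; soytone 10.71 g; sodium citrate dihydrate 1.69 g; agar 37.72 g; L-tryptophan 465.99 mg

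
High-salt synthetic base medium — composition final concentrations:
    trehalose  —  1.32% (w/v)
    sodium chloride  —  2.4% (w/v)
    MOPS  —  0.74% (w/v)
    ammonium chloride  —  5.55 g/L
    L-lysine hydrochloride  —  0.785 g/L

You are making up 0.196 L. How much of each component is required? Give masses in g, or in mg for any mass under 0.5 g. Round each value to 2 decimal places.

Working volume: 0.196 L.
trehalose: 1.32 g per 100 mL × 196 mL ÷ 100 = 2.59 g
sodium chloride: 2.4 g per 100 mL × 196 mL ÷ 100 = 4.70 g
MOPS: 0.74 g per 100 mL × 196 mL ÷ 100 = 1.45 g
ammonium chloride: 5.55 g/L × 0.196 L = 1.09 g
L-lysine hydrochloride: 0.785 g/L × 0.196 L = 0.15386 g = 153.86 mg

trehalose 2.59 g; sodium chloride 4.70 g; MOPS 1.45 g; ammonium chloride 1.09 g; L-lysine hydrochloride 153.86 mg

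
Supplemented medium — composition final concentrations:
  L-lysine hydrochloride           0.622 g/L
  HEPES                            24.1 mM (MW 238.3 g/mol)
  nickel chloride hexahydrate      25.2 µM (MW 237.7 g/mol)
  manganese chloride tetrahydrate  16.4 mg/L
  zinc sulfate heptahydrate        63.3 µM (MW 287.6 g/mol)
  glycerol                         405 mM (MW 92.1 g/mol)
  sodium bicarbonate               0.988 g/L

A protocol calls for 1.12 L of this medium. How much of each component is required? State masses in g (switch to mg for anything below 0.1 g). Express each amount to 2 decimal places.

Scale factor relative to 1 L: 1.12.
L-lysine hydrochloride: 0.622 g/L × 1.12 L = 0.70 g
HEPES: 24.1 mmol/L × 238.3 g/mol × 1.12 L ÷ 1000 = 6.43 g
nickel chloride hexahydrate: 25.2 µmol/L × 237.7 g/mol × 1.12 L ÷ 1000 = 6.71 mg
manganese chloride tetrahydrate: 16.4 mg/L × 1.12 L = 18.37 mg
zinc sulfate heptahydrate: 63.3 µmol/L × 287.6 g/mol × 1.12 L ÷ 1000 = 20.39 mg
glycerol: 405 mmol/L × 92.1 g/mol × 1.12 L ÷ 1000 = 41.78 g
sodium bicarbonate: 0.988 g/L × 1.12 L = 1.11 g

L-lysine hydrochloride 0.70 g; HEPES 6.43 g; nickel chloride hexahydrate 6.71 mg; manganese chloride tetrahydrate 18.37 mg; zinc sulfate heptahydrate 20.39 mg; glycerol 41.78 g; sodium bicarbonate 1.11 g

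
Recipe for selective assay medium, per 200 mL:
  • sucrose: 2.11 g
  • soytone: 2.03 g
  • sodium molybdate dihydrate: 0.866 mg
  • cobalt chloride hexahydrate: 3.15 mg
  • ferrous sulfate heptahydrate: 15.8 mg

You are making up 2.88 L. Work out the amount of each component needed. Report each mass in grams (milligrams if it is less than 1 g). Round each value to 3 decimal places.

Scale factor = 2880 mL / 200 mL = 14.4.
sucrose: 2.11 g × (2880 mL / 200 mL) = 30.384 g
soytone: 2.03 g × (2880 mL / 200 mL) = 29.232 g
sodium molybdate dihydrate: 0.866 mg × (2880 mL / 200 mL) = 12.470 mg
cobalt chloride hexahydrate: 3.15 mg × (2880 mL / 200 mL) = 45.360 mg
ferrous sulfate heptahydrate: 15.8 mg × (2880 mL / 200 mL) = 227.520 mg

sucrose 30.384 g; soytone 29.232 g; sodium molybdate dihydrate 12.470 mg; cobalt chloride hexahydrate 45.360 mg; ferrous sulfate heptahydrate 227.520 mg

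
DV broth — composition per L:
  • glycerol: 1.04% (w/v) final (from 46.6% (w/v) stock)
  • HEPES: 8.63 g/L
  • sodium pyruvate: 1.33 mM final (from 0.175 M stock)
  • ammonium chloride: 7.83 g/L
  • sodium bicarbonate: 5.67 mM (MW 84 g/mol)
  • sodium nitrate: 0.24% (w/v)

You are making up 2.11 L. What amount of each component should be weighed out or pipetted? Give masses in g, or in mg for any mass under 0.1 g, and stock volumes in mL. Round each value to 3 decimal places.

glycerol 47.090 mL; HEPES 18.209 g; sodium pyruvate 16.036 mL; ammonium chloride 16.521 g; sodium bicarbonate 1.005 g; sodium nitrate 5.064 g

Working volume: 2.11 L.
glycerol: C1V1 = C2V2 → 1.04% ÷ 46.6% × 2110 mL = 47.090 mL
HEPES: 8.63 g/L × 2.11 L = 18.209 g
sodium pyruvate: dilute stock: 1.33 mM × 2110 mL ÷ 175 mM = 16.036 mL
ammonium chloride: 7.83 g/L × 2.11 L = 16.521 g
sodium bicarbonate: 5.67 mmol/L × 84 g/mol × 2.11 L ÷ 1000 = 1.005 g
sodium nitrate: 0.24 g per 100 mL × 2110 mL ÷ 100 = 5.064 g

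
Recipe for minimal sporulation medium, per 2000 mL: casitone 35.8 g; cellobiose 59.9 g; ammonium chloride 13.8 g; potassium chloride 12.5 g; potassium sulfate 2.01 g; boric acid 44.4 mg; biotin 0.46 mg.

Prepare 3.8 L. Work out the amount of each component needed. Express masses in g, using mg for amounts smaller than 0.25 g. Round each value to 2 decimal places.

Scale factor = 3800 mL / 2000 mL = 1.9.
casitone: 35.8 g × (3800 mL / 2000 mL) = 68.02 g
cellobiose: 59.9 g × (3800 mL / 2000 mL) = 113.81 g
ammonium chloride: 13.8 g × (3800 mL / 2000 mL) = 26.22 g
potassium chloride: 12.5 g × (3800 mL / 2000 mL) = 23.75 g
potassium sulfate: 2.01 g × (3800 mL / 2000 mL) = 3.82 g
boric acid: 44.4 mg × (3800 mL / 2000 mL) = 84.36 mg
biotin: 0.46 mg × (3800 mL / 2000 mL) = 0.87 mg

casitone 68.02 g; cellobiose 113.81 g; ammonium chloride 26.22 g; potassium chloride 23.75 g; potassium sulfate 3.82 g; boric acid 84.36 mg; biotin 0.87 mg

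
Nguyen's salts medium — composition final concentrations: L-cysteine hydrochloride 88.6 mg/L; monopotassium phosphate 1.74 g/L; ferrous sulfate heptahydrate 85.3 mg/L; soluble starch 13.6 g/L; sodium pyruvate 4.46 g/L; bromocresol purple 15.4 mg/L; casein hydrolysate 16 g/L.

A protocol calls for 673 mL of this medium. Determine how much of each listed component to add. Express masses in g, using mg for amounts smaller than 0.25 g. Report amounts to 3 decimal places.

Working volume: 673 mL = 0.673 L.
L-cysteine hydrochloride: 88.6 mg/L × 0.673 L = 59.628 mg
monopotassium phosphate: 1.74 g/L × 0.673 L = 1.171 g
ferrous sulfate heptahydrate: 85.3 mg/L × 0.673 L = 57.407 mg
soluble starch: 13.6 g/L × 0.673 L = 9.153 g
sodium pyruvate: 4.46 g/L × 0.673 L = 3.002 g
bromocresol purple: 15.4 mg/L × 0.673 L = 10.364 mg
casein hydrolysate: 16 g/L × 0.673 L = 10.768 g

L-cysteine hydrochloride 59.628 mg; monopotassium phosphate 1.171 g; ferrous sulfate heptahydrate 57.407 mg; soluble starch 9.153 g; sodium pyruvate 3.002 g; bromocresol purple 10.364 mg; casein hydrolysate 10.768 g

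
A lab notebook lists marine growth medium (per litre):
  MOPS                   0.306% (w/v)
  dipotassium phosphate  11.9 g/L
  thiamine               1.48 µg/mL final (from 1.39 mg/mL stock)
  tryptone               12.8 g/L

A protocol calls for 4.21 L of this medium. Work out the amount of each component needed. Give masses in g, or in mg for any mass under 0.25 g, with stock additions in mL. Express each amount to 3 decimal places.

Scale factor relative to 1 L: 4.21.
MOPS: 0.306 g per 100 mL × 4210 mL ÷ 100 = 12.883 g
dipotassium phosphate: 11.9 g/L × 4.21 L = 50.099 g
thiamine: C1V1 = C2V2 → 1.48 µg/mL × 4210 mL ÷ 1390 µg/mL = 4.483 mL
tryptone: 12.8 g/L × 4.21 L = 53.888 g

MOPS 12.883 g; dipotassium phosphate 50.099 g; thiamine 4.483 mL; tryptone 53.888 g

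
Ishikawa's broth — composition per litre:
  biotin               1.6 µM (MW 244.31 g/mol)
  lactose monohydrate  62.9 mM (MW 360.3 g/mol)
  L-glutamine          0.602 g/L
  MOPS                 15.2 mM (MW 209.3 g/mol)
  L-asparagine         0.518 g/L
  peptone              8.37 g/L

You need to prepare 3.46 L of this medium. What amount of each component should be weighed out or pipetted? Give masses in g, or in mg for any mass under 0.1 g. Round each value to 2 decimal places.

biotin 1.35 mg; lactose monohydrate 78.41 g; L-glutamine 2.08 g; MOPS 11.01 g; L-asparagine 1.79 g; peptone 28.96 g

Scale factor relative to 1 L: 3.46.
biotin: 1.6 µmol/L × 244.31 g/mol × 3.46 L ÷ 1000 = 1.35 mg
lactose monohydrate: 62.9 mmol/L × 360.3 g/mol × 3.46 L ÷ 1000 = 78.41 g
L-glutamine: 0.602 g/L × 3.46 L = 2.08 g
MOPS: 15.2 mmol/L × 209.3 g/mol × 3.46 L ÷ 1000 = 11.01 g
L-asparagine: 0.518 g/L × 3.46 L = 1.79 g
peptone: 8.37 g/L × 3.46 L = 28.96 g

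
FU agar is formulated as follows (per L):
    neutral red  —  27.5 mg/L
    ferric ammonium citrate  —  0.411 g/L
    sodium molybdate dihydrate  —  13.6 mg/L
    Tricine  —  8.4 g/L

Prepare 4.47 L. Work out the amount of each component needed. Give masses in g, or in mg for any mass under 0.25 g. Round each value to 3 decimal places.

Working volume: 4.47 L.
neutral red: 27.5 mg/L × 4.47 L = 122.925 mg
ferric ammonium citrate: 0.411 g/L × 4.47 L = 1.837 g
sodium molybdate dihydrate: 13.6 mg/L × 4.47 L = 60.792 mg
Tricine: 8.4 g/L × 4.47 L = 37.548 g

neutral red 122.925 mg; ferric ammonium citrate 1.837 g; sodium molybdate dihydrate 60.792 mg; Tricine 37.548 g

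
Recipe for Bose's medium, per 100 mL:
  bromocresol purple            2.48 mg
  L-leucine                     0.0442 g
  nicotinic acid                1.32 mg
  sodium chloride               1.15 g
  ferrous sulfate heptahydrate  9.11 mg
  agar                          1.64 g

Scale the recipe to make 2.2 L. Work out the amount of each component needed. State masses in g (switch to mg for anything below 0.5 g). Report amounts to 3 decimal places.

Ratio of target to recipe volume: 2200 / 100 = 22.
bromocresol purple: 2.48 mg × (2200 mL / 100 mL) = 54.560 mg
L-leucine: 0.0442 g × (2200 mL / 100 mL) = 0.972 g
nicotinic acid: 1.32 mg × (2200 mL / 100 mL) = 29.040 mg
sodium chloride: 1.15 g × (2200 mL / 100 mL) = 25.300 g
ferrous sulfate heptahydrate: 9.11 mg × (2200 mL / 100 mL) = 200.420 mg
agar: 1.64 g × (2200 mL / 100 mL) = 36.080 g

bromocresol purple 54.560 mg; L-leucine 0.972 g; nicotinic acid 29.040 mg; sodium chloride 25.300 g; ferrous sulfate heptahydrate 200.420 mg; agar 36.080 g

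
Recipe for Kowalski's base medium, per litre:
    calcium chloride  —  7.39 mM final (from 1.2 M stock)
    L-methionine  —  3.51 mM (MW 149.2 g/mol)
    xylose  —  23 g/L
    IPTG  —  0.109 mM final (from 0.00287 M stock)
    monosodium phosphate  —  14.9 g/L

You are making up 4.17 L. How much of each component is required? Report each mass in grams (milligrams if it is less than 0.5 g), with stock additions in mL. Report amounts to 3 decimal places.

calcium chloride 25.680 mL; L-methionine 2.184 g; xylose 95.910 g; IPTG 158.373 mL; monosodium phosphate 62.133 g

Working volume: 4.17 L.
calcium chloride: C1V1 = C2V2 → 7.39 mM × 4170 mL ÷ 1200 mM = 25.680 mL
L-methionine: 3.51 mmol/L × 149.2 g/mol × 4.17 L ÷ 1000 = 2.184 g
xylose: 23 g/L × 4.17 L = 95.910 g
IPTG: C1V1 = C2V2 → 0.109 mM × 4170 mL ÷ 2.87 mM = 158.373 mL
monosodium phosphate: 14.9 g/L × 4.17 L = 62.133 g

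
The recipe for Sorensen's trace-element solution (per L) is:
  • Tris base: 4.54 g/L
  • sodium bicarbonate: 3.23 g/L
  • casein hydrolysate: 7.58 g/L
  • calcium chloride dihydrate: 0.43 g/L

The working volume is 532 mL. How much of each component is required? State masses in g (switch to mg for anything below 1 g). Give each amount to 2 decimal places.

Target volume = 532 mL = 0.532 L.
Tris base: 4.54 g/L × 0.532 L = 2.42 g
sodium bicarbonate: 3.23 g/L × 0.532 L = 1.72 g
casein hydrolysate: 7.58 g/L × 0.532 L = 4.03 g
calcium chloride dihydrate: 0.43 g/L × 0.532 L = 0.22876 g = 228.76 mg

Tris base 2.42 g; sodium bicarbonate 1.72 g; casein hydrolysate 4.03 g; calcium chloride dihydrate 228.76 mg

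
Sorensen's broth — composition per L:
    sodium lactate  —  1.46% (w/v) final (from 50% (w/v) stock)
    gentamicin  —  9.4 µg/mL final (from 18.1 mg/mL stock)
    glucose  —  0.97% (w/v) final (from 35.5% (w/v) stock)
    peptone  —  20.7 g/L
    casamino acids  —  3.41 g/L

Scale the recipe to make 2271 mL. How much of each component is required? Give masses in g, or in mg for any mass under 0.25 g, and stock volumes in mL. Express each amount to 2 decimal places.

sodium lactate 66.31 mL; gentamicin 1.18 mL; glucose 62.05 mL; peptone 47.01 g; casamino acids 7.74 g

Target volume = 2271 mL = 2.271 L.
sodium lactate: dilute stock: 1.46% ÷ 50% × 2271 mL = 66.31 mL
gentamicin: C1V1 = C2V2 → 9.4 µg/mL × 2271 mL ÷ 18100 µg/mL = 1.18 mL
glucose: C1V1 = C2V2 → 0.97% ÷ 35.5% × 2271 mL = 62.05 mL
peptone: 20.7 g/L × 2.271 L = 47.01 g
casamino acids: 3.41 g/L × 2.271 L = 7.74 g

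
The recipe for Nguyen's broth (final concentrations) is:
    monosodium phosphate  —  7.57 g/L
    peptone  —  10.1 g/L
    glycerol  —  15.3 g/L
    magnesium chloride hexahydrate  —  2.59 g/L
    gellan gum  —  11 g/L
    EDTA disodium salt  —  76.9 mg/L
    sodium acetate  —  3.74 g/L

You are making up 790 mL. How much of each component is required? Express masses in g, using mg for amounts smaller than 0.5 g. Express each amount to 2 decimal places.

monosodium phosphate 5.98 g; peptone 7.98 g; glycerol 12.09 g; magnesium chloride hexahydrate 2.05 g; gellan gum 8.69 g; EDTA disodium salt 60.75 mg; sodium acetate 2.95 g

Target volume = 790 mL = 0.79 L.
monosodium phosphate: 7.57 g/L × 0.79 L = 5.98 g
peptone: 10.1 g/L × 0.79 L = 7.98 g
glycerol: 15.3 g/L × 0.79 L = 12.09 g
magnesium chloride hexahydrate: 2.59 g/L × 0.79 L = 2.05 g
gellan gum: 11 g/L × 0.79 L = 8.69 g
EDTA disodium salt: 76.9 mg/L × 0.79 L = 60.75 mg
sodium acetate: 3.74 g/L × 0.79 L = 2.95 g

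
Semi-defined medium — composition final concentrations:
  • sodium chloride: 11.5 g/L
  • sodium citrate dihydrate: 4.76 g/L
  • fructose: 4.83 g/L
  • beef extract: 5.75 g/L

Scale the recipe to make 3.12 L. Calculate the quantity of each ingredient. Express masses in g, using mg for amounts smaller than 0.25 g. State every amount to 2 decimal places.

Working volume: 3.12 L.
sodium chloride: 11.5 g/L × 3.12 L = 35.88 g
sodium citrate dihydrate: 4.76 g/L × 3.12 L = 14.85 g
fructose: 4.83 g/L × 3.12 L = 15.07 g
beef extract: 5.75 g/L × 3.12 L = 17.94 g

sodium chloride 35.88 g; sodium citrate dihydrate 14.85 g; fructose 15.07 g; beef extract 17.94 g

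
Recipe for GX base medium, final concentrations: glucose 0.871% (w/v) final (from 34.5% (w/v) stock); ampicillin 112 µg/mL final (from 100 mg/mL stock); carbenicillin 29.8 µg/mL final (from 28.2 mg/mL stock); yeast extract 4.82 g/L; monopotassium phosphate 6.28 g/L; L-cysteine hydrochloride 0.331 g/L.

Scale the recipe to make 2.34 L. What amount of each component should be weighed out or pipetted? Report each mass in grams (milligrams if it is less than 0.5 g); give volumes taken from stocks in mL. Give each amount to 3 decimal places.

Working volume: 2.34 L.
glucose: C1V1 = C2V2 → 0.871% ÷ 34.5% × 2340 mL = 59.077 mL
ampicillin: C1V1 = C2V2 → 112 µg/mL × 2340 mL ÷ 100000 µg/mL = 2.621 mL
carbenicillin: C1V1 = C2V2 → 29.8 µg/mL × 2340 mL ÷ 28200 µg/mL = 2.473 mL
yeast extract: 4.82 g/L × 2.34 L = 11.279 g
monopotassium phosphate: 6.28 g/L × 2.34 L = 14.695 g
L-cysteine hydrochloride: 0.331 g/L × 2.34 L = 0.775 g

glucose 59.077 mL; ampicillin 2.621 mL; carbenicillin 2.473 mL; yeast extract 11.279 g; monopotassium phosphate 14.695 g; L-cysteine hydrochloride 0.775 g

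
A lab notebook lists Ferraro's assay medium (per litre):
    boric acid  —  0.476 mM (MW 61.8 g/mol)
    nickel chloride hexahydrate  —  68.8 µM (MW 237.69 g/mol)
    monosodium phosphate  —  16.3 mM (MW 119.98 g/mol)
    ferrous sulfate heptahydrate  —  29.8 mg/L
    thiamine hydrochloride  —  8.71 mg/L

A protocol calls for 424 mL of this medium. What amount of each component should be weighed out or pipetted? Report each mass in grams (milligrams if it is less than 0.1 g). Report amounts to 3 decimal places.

Target volume = 424 mL = 0.424 L.
boric acid: 0.476 mmol/L × 61.8 mg/mmol × 0.424 L = 12.473 mg
nickel chloride hexahydrate: 68.8 µmol/L × 237.69 g/mol × 0.424 L ÷ 1000 = 6.934 mg
monosodium phosphate: 16.3 mmol/L × 119.98 g/mol × 0.424 L ÷ 1000 = 0.829 g
ferrous sulfate heptahydrate: 29.8 mg/L × 0.424 L = 12.635 mg
thiamine hydrochloride: 8.71 mg/L × 0.424 L = 3.693 mg

boric acid 12.473 mg; nickel chloride hexahydrate 6.934 mg; monosodium phosphate 0.829 g; ferrous sulfate heptahydrate 12.635 mg; thiamine hydrochloride 3.693 mg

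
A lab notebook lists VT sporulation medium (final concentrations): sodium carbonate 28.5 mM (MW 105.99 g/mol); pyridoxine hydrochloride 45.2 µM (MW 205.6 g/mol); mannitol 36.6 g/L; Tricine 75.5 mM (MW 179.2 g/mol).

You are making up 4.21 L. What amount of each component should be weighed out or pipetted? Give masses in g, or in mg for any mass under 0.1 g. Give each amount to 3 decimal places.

Scale factor relative to 1 L: 4.21.
sodium carbonate: 28.5 mmol/L × 105.99 g/mol × 4.21 L ÷ 1000 = 12.717 g
pyridoxine hydrochloride: 45.2 µmol/L × 205.6 g/mol × 4.21 L ÷ 1000 = 39.124 mg
mannitol: 36.6 g/L × 4.21 L = 154.086 g
Tricine: 75.5 mmol/L × 179.2 g/mol × 4.21 L ÷ 1000 = 56.960 g

sodium carbonate 12.717 g; pyridoxine hydrochloride 39.124 mg; mannitol 154.086 g; Tricine 56.960 g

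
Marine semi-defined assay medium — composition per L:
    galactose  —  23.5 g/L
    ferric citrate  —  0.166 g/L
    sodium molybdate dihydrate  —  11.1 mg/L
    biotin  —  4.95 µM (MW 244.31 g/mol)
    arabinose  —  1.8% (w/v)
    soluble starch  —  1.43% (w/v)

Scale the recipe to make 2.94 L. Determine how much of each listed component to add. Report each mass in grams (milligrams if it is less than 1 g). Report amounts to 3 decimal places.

galactose 69.090 g; ferric citrate 488.040 mg; sodium molybdate dihydrate 32.634 mg; biotin 3.555 mg; arabinose 52.920 g; soluble starch 42.042 g

Working volume: 2.94 L.
galactose: 23.5 g/L × 2.94 L = 69.090 g
ferric citrate: 0.166 g/L × 2.94 L = 0.48804 g = 488.040 mg
sodium molybdate dihydrate: 11.1 mg/L × 2.94 L = 32.634 mg
biotin: 4.95 µmol/L × 244.31 g/mol × 2.94 L ÷ 1000 = 3.555 mg
arabinose: 1.8 g per 100 mL × 2940 mL ÷ 100 = 52.920 g
soluble starch: 1.43 g per 100 mL × 2940 mL ÷ 100 = 42.042 g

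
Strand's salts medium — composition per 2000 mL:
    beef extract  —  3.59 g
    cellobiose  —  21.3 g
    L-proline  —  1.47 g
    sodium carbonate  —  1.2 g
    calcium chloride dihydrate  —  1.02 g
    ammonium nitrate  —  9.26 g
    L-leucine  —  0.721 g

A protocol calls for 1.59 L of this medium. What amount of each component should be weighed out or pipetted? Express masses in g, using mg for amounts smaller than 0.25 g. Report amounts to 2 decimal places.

Scale factor = 1590 mL / 2000 mL = 0.795.
beef extract: 3.59 g × (1590 mL / 2000 mL) = 2.85 g
cellobiose: 21.3 g × (1590 mL / 2000 mL) = 16.93 g
L-proline: 1.47 g × (1590 mL / 2000 mL) = 1.17 g
sodium carbonate: 1.2 g × (1590 mL / 2000 mL) = 0.95 g
calcium chloride dihydrate: 1.02 g × (1590 mL / 2000 mL) = 0.81 g
ammonium nitrate: 9.26 g × (1590 mL / 2000 mL) = 7.36 g
L-leucine: 0.721 g × (1590 mL / 2000 mL) = 0.57 g

beef extract 2.85 g; cellobiose 16.93 g; L-proline 1.17 g; sodium carbonate 0.95 g; calcium chloride dihydrate 0.81 g; ammonium nitrate 7.36 g; L-leucine 0.57 g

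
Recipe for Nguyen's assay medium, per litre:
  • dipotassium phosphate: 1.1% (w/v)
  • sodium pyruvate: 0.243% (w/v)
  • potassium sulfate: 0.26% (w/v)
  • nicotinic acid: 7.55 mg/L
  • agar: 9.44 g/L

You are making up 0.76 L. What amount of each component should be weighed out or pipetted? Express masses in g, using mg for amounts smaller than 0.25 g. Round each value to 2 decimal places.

Working volume: 0.76 L.
dipotassium phosphate: 1.1 g per 100 mL × 760 mL ÷ 100 = 8.36 g
sodium pyruvate: 0.243 g per 100 mL × 760 mL ÷ 100 = 1.85 g
potassium sulfate: 0.26% w/v = 2.6 g/L → 2.6 × 0.76 L = 1.98 g
nicotinic acid: 7.55 mg/L × 0.76 L = 5.74 mg
agar: 9.44 g/L × 0.76 L = 7.17 g

dipotassium phosphate 8.36 g; sodium pyruvate 1.85 g; potassium sulfate 1.98 g; nicotinic acid 5.74 mg; agar 7.17 g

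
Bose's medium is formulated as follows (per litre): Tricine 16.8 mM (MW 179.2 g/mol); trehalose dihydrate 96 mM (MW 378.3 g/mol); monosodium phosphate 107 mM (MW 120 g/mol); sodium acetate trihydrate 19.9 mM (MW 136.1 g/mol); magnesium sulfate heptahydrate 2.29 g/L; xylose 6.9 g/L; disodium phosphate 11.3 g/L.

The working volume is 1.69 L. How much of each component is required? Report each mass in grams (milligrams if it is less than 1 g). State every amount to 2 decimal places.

Working volume: 1.69 L.
Tricine: 16.8 mmol/L × 179.2 g/mol × 1.69 L ÷ 1000 = 5.09 g
trehalose dihydrate: 96 mmol/L × 378.3 g/mol × 1.69 L ÷ 1000 = 61.38 g
monosodium phosphate: 107 mmol/L × 120 g/mol × 1.69 L ÷ 1000 = 21.70 g
sodium acetate trihydrate: 19.9 mmol/L × 136.1 g/mol × 1.69 L ÷ 1000 = 4.58 g
magnesium sulfate heptahydrate: 2.29 g/L × 1.69 L = 3.87 g
xylose: 6.9 g/L × 1.69 L = 11.66 g
disodium phosphate: 11.3 g/L × 1.69 L = 19.10 g

Tricine 5.09 g; trehalose dihydrate 61.38 g; monosodium phosphate 21.70 g; sodium acetate trihydrate 4.58 g; magnesium sulfate heptahydrate 3.87 g; xylose 11.66 g; disodium phosphate 19.10 g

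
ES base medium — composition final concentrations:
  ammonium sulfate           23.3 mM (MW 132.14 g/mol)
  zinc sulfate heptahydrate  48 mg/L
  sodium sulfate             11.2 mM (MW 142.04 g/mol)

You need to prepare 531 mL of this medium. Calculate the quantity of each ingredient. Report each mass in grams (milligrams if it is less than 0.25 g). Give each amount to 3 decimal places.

Scale factor relative to 1 L: 0.531.
ammonium sulfate: 23.3 mmol/L × 132.14 g/mol × 0.531 L ÷ 1000 = 1.635 g
zinc sulfate heptahydrate: 48 mg/L × 0.531 L = 25.488 mg
sodium sulfate: 11.2 mmol/L × 142.04 g/mol × 0.531 L ÷ 1000 = 0.845 g

ammonium sulfate 1.635 g; zinc sulfate heptahydrate 25.488 mg; sodium sulfate 0.845 g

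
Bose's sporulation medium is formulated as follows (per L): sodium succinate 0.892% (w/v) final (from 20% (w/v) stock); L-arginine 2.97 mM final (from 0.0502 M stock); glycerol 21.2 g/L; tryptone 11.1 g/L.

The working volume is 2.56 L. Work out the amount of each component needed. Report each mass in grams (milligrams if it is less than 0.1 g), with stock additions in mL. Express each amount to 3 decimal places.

Working volume: 2.56 L.
sodium succinate: C1V1 = C2V2 → 0.892% ÷ 20% × 2560 mL = 114.176 mL
L-arginine: V = C2·V2/C1 = 2.97 mM × 2560 mL ÷ 50.2 mM = 151.458 mL
glycerol: 21.2 g/L × 2.56 L = 54.272 g
tryptone: 11.1 g/L × 2.56 L = 28.416 g

sodium succinate 114.176 mL; L-arginine 151.458 mL; glycerol 54.272 g; tryptone 28.416 g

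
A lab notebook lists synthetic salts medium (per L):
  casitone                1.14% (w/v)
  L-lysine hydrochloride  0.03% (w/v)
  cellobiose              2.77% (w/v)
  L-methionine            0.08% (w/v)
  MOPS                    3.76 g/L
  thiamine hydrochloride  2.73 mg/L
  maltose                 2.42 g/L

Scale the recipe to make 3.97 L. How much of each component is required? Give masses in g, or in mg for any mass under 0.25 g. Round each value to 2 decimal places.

Working volume: 3.97 L.
casitone: 1.14% w/v = 11.4 g/L → 11.4 × 3.97 L = 45.26 g
L-lysine hydrochloride: 0.03% w/v = 0.3 g/L → 0.3 × 3.97 L = 1.19 g
cellobiose: 2.77 g per 100 mL × 3970 mL ÷ 100 = 109.97 g
L-methionine: 0.08% w/v = 0.8 g/L → 0.8 × 3.97 L = 3.18 g
MOPS: 3.76 g/L × 3.97 L = 14.93 g
thiamine hydrochloride: 2.73 mg/L × 3.97 L = 10.84 mg
maltose: 2.42 g/L × 3.97 L = 9.61 g

casitone 45.26 g; L-lysine hydrochloride 1.19 g; cellobiose 109.97 g; L-methionine 3.18 g; MOPS 14.93 g; thiamine hydrochloride 10.84 mg; maltose 9.61 g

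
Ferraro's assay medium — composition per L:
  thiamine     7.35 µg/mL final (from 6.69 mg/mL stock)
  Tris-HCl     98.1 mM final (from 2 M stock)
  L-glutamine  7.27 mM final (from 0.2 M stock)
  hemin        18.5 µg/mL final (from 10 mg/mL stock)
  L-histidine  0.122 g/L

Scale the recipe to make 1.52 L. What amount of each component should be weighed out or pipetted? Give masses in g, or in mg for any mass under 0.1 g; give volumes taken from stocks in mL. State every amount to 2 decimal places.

thiamine 1.67 mL; Tris-HCl 74.56 mL; L-glutamine 55.25 mL; hemin 2.81 mL; L-histidine 0.19 g

Working volume: 1.52 L.
thiamine: V = C2·V2/C1 = 7.35 µg/mL × 1520 mL ÷ 6690 µg/mL = 1.67 mL
Tris-HCl: dilute stock: 98.1 mM × 1520 mL ÷ 2000 mM = 74.56 mL
L-glutamine: dilute stock: 7.27 mM × 1520 mL ÷ 200 mM = 55.25 mL
hemin: V = C2·V2/C1 = 18.5 µg/mL × 1520 mL ÷ 10000 µg/mL = 2.81 mL
L-histidine: 0.122 g/L × 1.52 L = 0.19 g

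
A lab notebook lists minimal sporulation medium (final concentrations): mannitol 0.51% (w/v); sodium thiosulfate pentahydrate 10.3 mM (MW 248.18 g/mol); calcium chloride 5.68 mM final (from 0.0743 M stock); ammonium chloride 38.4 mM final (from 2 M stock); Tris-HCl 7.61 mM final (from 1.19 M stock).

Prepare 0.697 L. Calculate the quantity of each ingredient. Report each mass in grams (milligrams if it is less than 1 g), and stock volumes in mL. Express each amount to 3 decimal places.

Scale factor relative to 1 L: 0.697.
mannitol: 0.51% w/v = 5.1 g/L → 5.1 × 0.697 L = 3.555 g
sodium thiosulfate pentahydrate: 10.3 mmol/L × 248.18 g/mol × 0.697 L ÷ 1000 = 1.782 g
calcium chloride: C1V1 = C2V2 → 5.68 mM × 697 mL ÷ 74.3 mM = 53.283 mL
ammonium chloride: dilute stock: 38.4 mM × 697 mL ÷ 2000 mM = 13.382 mL
Tris-HCl: V = C2·V2/C1 = 7.61 mM × 697 mL ÷ 1190 mM = 4.457 mL

mannitol 3.555 g; sodium thiosulfate pentahydrate 1.782 g; calcium chloride 53.283 mL; ammonium chloride 13.382 mL; Tris-HCl 4.457 mL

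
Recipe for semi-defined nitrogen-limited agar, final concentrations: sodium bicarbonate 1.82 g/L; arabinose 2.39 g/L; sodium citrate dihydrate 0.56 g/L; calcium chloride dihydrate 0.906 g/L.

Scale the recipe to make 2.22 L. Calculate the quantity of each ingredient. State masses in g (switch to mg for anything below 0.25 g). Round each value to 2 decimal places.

sodium bicarbonate 4.04 g; arabinose 5.31 g; sodium citrate dihydrate 1.24 g; calcium chloride dihydrate 2.01 g

Scale factor relative to 1 L: 2.22.
sodium bicarbonate: 1.82 g/L × 2.22 L = 4.04 g
arabinose: 2.39 g/L × 2.22 L = 5.31 g
sodium citrate dihydrate: 0.56 g/L × 2.22 L = 1.24 g
calcium chloride dihydrate: 0.906 g/L × 2.22 L = 2.01 g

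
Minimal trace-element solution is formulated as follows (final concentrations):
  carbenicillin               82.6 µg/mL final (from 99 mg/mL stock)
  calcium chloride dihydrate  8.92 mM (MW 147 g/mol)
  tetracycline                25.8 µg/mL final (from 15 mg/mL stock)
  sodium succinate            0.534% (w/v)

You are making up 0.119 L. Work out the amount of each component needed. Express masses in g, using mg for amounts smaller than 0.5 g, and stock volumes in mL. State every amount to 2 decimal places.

Working volume: 0.119 L.
carbenicillin: V = C2·V2/C1 = 82.6 µg/mL × 119 mL ÷ 99000 µg/mL = 0.10 mL
calcium chloride dihydrate: 8.92 mmol/L × 147 mg/mmol × 0.119 L = 156.04 mg
tetracycline: V = C2·V2/C1 = 25.8 µg/mL × 119 mL ÷ 15000 µg/mL = 0.20 mL
sodium succinate: 0.534% w/v = 5.34 g/L → 5.34 × 0.119 L = 0.64 g

carbenicillin 0.10 mL; calcium chloride dihydrate 156.04 mg; tetracycline 0.20 mL; sodium succinate 0.64 g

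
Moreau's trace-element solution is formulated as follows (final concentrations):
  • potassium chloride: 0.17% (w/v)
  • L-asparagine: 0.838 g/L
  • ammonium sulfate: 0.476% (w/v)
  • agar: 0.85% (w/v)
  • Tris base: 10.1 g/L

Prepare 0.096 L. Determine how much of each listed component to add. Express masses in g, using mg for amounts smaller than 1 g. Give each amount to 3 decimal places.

Working volume: 0.096 L.
potassium chloride: 0.17% w/v = 1.7 g/L → 1.7 × 0.096 L = 0.1632 g = 163.200 mg
L-asparagine: 0.838 g/L × 0.096 L = 0.080448 g = 80.448 mg
ammonium sulfate: 0.476% w/v = 4.76 g/L → 4.76 × 0.096 L = 0.45696 g = 456.960 mg
agar: 0.85 g per 100 mL × 96 mL ÷ 100 = 0.816 g = 816.000 mg
Tris base: 10.1 g/L × 0.096 L = 0.9696 g = 969.600 mg

potassium chloride 163.200 mg; L-asparagine 80.448 mg; ammonium sulfate 456.960 mg; agar 816.000 mg; Tris base 969.600 mg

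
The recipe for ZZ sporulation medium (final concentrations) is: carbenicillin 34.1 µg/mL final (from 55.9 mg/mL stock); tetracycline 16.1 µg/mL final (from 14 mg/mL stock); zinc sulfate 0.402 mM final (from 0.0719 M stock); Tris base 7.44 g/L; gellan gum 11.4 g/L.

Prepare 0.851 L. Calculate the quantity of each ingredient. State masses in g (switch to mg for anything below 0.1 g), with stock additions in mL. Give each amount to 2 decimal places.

Working volume: 0.851 L.
carbenicillin: dilute stock: 34.1 µg/mL × 851 mL ÷ 55900 µg/mL = 0.52 mL
tetracycline: C1V1 = C2V2 → 16.1 µg/mL × 851 mL ÷ 14000 µg/mL = 0.98 mL
zinc sulfate: C1V1 = C2V2 → 0.402 mM × 851 mL ÷ 71.9 mM = 4.76 mL
Tris base: 7.44 g/L × 0.851 L = 6.33 g
gellan gum: 11.4 g/L × 0.851 L = 9.70 g

carbenicillin 0.52 mL; tetracycline 0.98 mL; zinc sulfate 4.76 mL; Tris base 6.33 g; gellan gum 9.70 g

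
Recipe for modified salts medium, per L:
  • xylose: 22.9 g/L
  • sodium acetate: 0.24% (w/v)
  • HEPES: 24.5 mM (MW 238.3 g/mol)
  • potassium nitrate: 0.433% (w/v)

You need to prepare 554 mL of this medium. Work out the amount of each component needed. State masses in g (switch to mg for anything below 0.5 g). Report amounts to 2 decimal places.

xylose 12.69 g; sodium acetate 1.33 g; HEPES 3.23 g; potassium nitrate 2.40 g

Scale factor relative to 1 L: 0.554.
xylose: 22.9 g/L × 0.554 L = 12.69 g
sodium acetate: 0.24 g per 100 mL × 554 mL ÷ 100 = 1.33 g
HEPES: 24.5 mmol/L × 238.3 g/mol × 0.554 L ÷ 1000 = 3.23 g
potassium nitrate: 0.433% w/v = 4.33 g/L → 4.33 × 0.554 L = 2.40 g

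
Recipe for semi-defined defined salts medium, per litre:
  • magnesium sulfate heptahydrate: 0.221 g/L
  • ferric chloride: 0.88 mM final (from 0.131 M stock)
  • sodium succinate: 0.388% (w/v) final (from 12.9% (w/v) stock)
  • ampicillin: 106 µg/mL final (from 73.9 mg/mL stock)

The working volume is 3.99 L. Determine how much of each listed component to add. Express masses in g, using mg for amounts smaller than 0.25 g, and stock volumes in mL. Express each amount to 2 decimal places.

Working volume: 3.99 L.
magnesium sulfate heptahydrate: 0.221 g/L × 3.99 L = 0.88 g
ferric chloride: dilute stock: 0.88 mM × 3990 mL ÷ 131 mM = 26.80 mL
sodium succinate: C1V1 = C2V2 → 0.388% ÷ 12.9% × 3990 mL = 120.01 mL
ampicillin: V = C2·V2/C1 = 106 µg/mL × 3990 mL ÷ 73900 µg/mL = 5.72 mL

magnesium sulfate heptahydrate 0.88 g; ferric chloride 26.80 mL; sodium succinate 120.01 mL; ampicillin 5.72 mL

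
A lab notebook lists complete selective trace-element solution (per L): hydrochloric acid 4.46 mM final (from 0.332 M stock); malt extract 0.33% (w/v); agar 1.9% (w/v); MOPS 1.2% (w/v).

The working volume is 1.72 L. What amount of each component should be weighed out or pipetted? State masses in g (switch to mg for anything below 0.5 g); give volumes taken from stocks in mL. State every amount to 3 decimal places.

Working volume: 1.72 L.
hydrochloric acid: dilute stock: 4.46 mM × 1720 mL ÷ 332 mM = 23.106 mL
malt extract: 0.33 g per 100 mL × 1720 mL ÷ 100 = 5.676 g
agar: 1.9 g per 100 mL × 1720 mL ÷ 100 = 32.680 g
MOPS: 1.2% w/v = 12 g/L → 12 × 1.72 L = 20.640 g

hydrochloric acid 23.106 mL; malt extract 5.676 g; agar 32.680 g; MOPS 20.640 g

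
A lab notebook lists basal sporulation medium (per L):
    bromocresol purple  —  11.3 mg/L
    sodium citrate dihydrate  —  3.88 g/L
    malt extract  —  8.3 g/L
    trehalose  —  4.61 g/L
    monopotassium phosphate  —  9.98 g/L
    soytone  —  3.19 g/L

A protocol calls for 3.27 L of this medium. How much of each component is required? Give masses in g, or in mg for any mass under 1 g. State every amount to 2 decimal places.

Scale factor relative to 1 L: 3.27.
bromocresol purple: 11.3 mg/L × 3.27 L = 36.95 mg
sodium citrate dihydrate: 3.88 g/L × 3.27 L = 12.69 g
malt extract: 8.3 g/L × 3.27 L = 27.14 g
trehalose: 4.61 g/L × 3.27 L = 15.07 g
monopotassium phosphate: 9.98 g/L × 3.27 L = 32.63 g
soytone: 3.19 g/L × 3.27 L = 10.43 g

bromocresol purple 36.95 mg; sodium citrate dihydrate 12.69 g; malt extract 27.14 g; trehalose 15.07 g; monopotassium phosphate 32.63 g; soytone 10.43 g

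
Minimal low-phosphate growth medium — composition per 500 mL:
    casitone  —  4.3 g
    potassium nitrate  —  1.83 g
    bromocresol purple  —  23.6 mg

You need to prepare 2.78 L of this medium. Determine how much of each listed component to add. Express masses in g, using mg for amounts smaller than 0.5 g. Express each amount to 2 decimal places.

Scale factor = 2780 mL / 500 mL = 5.56.
casitone: 4.3 g × (2780 mL / 500 mL) = 23.91 g
potassium nitrate: 1.83 g × (2780 mL / 500 mL) = 10.17 g
bromocresol purple: 23.6 mg × (2780 mL / 500 mL) = 131.22 mg

casitone 23.91 g; potassium nitrate 10.17 g; bromocresol purple 131.22 mg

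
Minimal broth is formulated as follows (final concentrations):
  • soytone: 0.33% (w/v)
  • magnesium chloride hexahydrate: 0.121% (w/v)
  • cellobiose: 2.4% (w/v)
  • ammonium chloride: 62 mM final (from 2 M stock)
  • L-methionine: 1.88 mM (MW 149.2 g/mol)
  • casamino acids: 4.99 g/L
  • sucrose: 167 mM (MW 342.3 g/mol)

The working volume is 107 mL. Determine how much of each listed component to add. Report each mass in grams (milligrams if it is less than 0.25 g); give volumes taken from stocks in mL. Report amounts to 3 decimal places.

Working volume: 107 mL = 0.107 L.
soytone: 0.33% w/v = 3.3 g/L → 3.3 × 0.107 L = 0.353 g
magnesium chloride hexahydrate: 0.121% w/v = 1.21 g/L → 1.21 × 0.107 L = 0.12947 g = 129.470 mg
cellobiose: 2.4 g per 100 mL × 107 mL ÷ 100 = 2.568 g
ammonium chloride: C1V1 = C2V2 → 62 mM × 107 mL ÷ 2000 mM = 3.317 mL
L-methionine: 1.88 mmol/L × 149.2 mg/mmol × 0.107 L = 30.013 mg
casamino acids: 4.99 g/L × 0.107 L = 0.534 g
sucrose: 167 mmol/L × 342.3 g/mol × 0.107 L ÷ 1000 = 6.117 g

soytone 0.353 g; magnesium chloride hexahydrate 129.470 mg; cellobiose 2.568 g; ammonium chloride 3.317 mL; L-methionine 30.013 mg; casamino acids 0.534 g; sucrose 6.117 g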